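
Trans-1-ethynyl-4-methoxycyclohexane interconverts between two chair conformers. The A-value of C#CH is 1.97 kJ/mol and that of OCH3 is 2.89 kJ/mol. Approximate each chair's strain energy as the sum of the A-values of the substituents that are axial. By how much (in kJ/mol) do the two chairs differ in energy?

4.86 kJ/mol

C1 and C4 have opposite parity, so for the trans isomer the two substituents are e,e in one chair and a,a in the other.
Chair I (ethynyl axial, methoxy axial): E = 4.86 kJ/mol.
Chair II (ethynyl equatorial, methoxy equatorial): E = 0.00 kJ/mol.
ΔE = 4.86 − 0.00 = 4.86 kJ/mol; chair II is more stable.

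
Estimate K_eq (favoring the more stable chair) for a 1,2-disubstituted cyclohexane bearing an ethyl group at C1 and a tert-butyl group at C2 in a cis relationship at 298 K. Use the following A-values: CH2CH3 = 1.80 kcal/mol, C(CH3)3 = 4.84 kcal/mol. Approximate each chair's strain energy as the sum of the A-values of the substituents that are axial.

K ≈ 170

C1 and C2 have opposite parity, so for the cis isomer the two substituents are one axial and one equatorial in each chair.
Chair I (ethyl axial, tert-butyl equatorial): E = 1.80 kcal/mol; chair II (ethyl equatorial, tert-butyl axial): E = 4.84 kcal/mol.
ΔG = 3.04 kcal/mol between the two chairs.
K = exp(ΔG/RT) with R = 1.987×10⁻³ kcal mol⁻¹ K⁻¹ and T = 298 K gives K ≈ 170.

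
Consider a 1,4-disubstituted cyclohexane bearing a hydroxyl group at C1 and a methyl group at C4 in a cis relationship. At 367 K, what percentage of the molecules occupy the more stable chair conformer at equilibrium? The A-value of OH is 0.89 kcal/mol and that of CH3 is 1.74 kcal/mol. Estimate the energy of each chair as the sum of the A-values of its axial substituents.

76.2%

C1 and C4 have opposite parity, so for the cis isomer the two substituents are one axial and one equatorial in each chair.
Chair I (hydroxyl axial, methyl equatorial): E = 0.89 kcal/mol; chair II (hydroxyl equatorial, methyl axial): E = 1.74 kcal/mol.
ΔG = 0.85 kcal/mol between the two chairs.
K = exp(ΔG/RT) with R = 1.987×10⁻³ kcal mol⁻¹ K⁻¹ and T = 367 K gives K ≈ 3.21.
Fraction in the lower-energy chair = K/(K+1) = 76.2%.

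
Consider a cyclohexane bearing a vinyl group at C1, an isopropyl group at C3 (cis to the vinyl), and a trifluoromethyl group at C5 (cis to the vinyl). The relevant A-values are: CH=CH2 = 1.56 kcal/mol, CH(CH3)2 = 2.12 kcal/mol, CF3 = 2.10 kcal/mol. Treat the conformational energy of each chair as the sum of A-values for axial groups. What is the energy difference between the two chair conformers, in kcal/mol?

Chair I (vinyl axial, isopropyl axial, trifluoromethyl axial): E = 5.78 kcal/mol.
Chair II (vinyl equatorial, isopropyl equatorial, trifluoromethyl equatorial): E = 0.00 kcal/mol.
ΔE = 5.78 − 0.00 = 5.78 kcal/mol; chair II is more stable.

5.78 kcal/mol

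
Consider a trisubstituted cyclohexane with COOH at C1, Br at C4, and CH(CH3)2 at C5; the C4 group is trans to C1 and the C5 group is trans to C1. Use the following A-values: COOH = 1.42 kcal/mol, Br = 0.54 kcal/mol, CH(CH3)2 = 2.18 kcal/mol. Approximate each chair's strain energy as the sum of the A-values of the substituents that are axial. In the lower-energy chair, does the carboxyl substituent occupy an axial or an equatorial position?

Chair I (carboxyl axial, bromo axial, isopropyl equatorial): E = 1.96 kcal/mol.
Chair II (carboxyl equatorial, bromo equatorial, isopropyl axial): E = 2.18 kcal/mol.
Chair I is the more stable (lower-energy) conformer, and in that chair the carboxyl group is axial.

axial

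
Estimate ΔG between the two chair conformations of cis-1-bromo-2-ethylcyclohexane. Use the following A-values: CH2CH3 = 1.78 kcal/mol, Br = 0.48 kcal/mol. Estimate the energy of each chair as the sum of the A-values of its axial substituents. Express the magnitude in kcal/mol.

1.30 kcal/mol

C1 and C2 have opposite parity, so for the cis isomer the two substituents are one axial and one equatorial in each chair.
Chair I (ethyl axial, bromo equatorial): E = 1.78 kcal/mol.
Chair II (ethyl equatorial, bromo axial): E = 0.48 kcal/mol.
ΔE = 1.78 − 0.48 = 1.30 kcal/mol; chair II is more stable.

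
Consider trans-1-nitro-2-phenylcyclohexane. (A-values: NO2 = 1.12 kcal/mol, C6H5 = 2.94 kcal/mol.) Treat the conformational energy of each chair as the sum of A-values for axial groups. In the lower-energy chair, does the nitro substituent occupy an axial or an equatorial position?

C1 and C2 have opposite parity, so for the trans isomer the two substituents are e,e in one chair and a,a in the other.
Chair I (nitro axial, phenyl axial): E = 4.06 kcal/mol.
Chair II (nitro equatorial, phenyl equatorial): E = 0.00 kcal/mol.
Chair II is the more stable (lower-energy) conformer, and in that chair the nitro group is equatorial.

equatorial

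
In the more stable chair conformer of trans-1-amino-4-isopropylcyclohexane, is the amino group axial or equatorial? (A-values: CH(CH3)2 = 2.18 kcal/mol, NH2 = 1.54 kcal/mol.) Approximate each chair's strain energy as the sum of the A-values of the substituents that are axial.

equatorial

C1 and C4 have opposite parity, so for the trans isomer the two substituents are e,e in one chair and a,a in the other.
Chair I (isopropyl axial, amino axial): E = 3.72 kcal/mol.
Chair II (isopropyl equatorial, amino equatorial): E = 0.00 kcal/mol.
Chair II is the more stable (lower-energy) conformer, and in that chair the amino group is equatorial.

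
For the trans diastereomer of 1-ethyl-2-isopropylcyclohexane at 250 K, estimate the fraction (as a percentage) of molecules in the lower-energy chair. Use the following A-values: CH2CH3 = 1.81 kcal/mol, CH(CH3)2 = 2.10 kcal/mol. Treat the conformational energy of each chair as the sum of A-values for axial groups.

100.0%

C1 and C2 have opposite parity, so for the trans isomer the two substituents are e,e in one chair and a,a in the other.
Chair I (ethyl axial, isopropyl axial): E = 3.91 kcal/mol; chair II (ethyl equatorial, isopropyl equatorial): E = 0.00 kcal/mol.
ΔG = 3.91 kcal/mol between the two chairs.
K = exp(ΔG/RT) with R = 1.987×10⁻³ kcal mol⁻¹ K⁻¹ and T = 250 K gives K ≈ 2.62e+03.
Fraction in the lower-energy chair = K/(K+1) = 100.0%.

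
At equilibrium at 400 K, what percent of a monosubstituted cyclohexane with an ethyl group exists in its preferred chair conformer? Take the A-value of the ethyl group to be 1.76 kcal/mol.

One chair has the ethyl group axial (E = 1.76 kcal/mol) and the other has it equatorial (E = 0).
ΔG = 1.76 kcal/mol between the two chairs.
K = exp(ΔG/RT) with R = 1.987×10⁻³ kcal mol⁻¹ K⁻¹ and T = 400 K gives K ≈ 9.16.
Fraction in the lower-energy chair = K/(K+1) = 90.2%.

90.2%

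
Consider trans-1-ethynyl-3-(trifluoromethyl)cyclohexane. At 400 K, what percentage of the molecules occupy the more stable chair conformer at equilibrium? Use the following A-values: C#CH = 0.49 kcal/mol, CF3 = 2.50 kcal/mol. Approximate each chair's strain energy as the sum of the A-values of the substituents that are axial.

92.6%

C1 and C3 have the same parity, so for the trans isomer the two substituents are one axial and one equatorial in each chair.
Chair I (ethynyl axial, trifluoromethyl equatorial): E = 0.49 kcal/mol; chair II (ethynyl equatorial, trifluoromethyl axial): E = 2.50 kcal/mol.
ΔG = 2.01 kcal/mol between the two chairs.
K = exp(ΔG/RT) with R = 1.987×10⁻³ kcal mol⁻¹ K⁻¹ and T = 400 K gives K ≈ 12.5.
Fraction in the lower-energy chair = K/(K+1) = 92.6%.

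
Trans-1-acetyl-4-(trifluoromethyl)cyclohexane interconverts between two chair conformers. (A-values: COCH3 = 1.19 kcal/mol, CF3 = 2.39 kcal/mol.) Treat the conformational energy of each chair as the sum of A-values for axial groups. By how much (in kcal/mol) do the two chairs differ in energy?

3.58 kcal/mol

C1 and C4 have opposite parity, so for the trans isomer the two substituents are e,e in one chair and a,a in the other.
Chair I (acetyl axial, trifluoromethyl axial): E = 3.58 kcal/mol.
Chair II (acetyl equatorial, trifluoromethyl equatorial): E = 0.00 kcal/mol.
ΔE = 3.58 − 0.00 = 3.58 kcal/mol; chair II is more stable.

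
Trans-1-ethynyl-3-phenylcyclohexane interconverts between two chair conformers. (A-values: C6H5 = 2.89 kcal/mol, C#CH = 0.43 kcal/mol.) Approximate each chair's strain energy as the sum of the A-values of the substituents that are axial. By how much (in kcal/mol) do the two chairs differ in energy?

C1 and C3 have the same parity, so for the trans isomer the two substituents are one axial and one equatorial in each chair.
Chair I (phenyl axial, ethynyl equatorial): E = 2.89 kcal/mol.
Chair II (phenyl equatorial, ethynyl axial): E = 0.43 kcal/mol.
ΔE = 2.89 − 0.43 = 2.46 kcal/mol; chair II is more stable.

2.46 kcal/mol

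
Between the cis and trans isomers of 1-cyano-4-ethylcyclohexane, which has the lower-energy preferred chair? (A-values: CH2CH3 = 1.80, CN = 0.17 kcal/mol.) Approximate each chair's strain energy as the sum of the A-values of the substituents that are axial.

At 1,4 positions (parity opposite): cis → (a,e or e,a); trans → (e,e or a,a).
Best chair for cis: E = 0.17 kcal/mol; best chair for trans: E = 0.00 kcal/mol.
The trans isomer is lower by 0.17 kcal/mol.

trans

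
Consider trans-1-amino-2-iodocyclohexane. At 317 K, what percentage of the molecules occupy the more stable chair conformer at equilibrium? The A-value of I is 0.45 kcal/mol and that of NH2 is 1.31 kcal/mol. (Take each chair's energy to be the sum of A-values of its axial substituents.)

C1 and C2 have opposite parity, so for the trans isomer the two substituents are e,e in one chair and a,a in the other.
Chair I (iodo axial, amino axial): E = 1.76 kcal/mol; chair II (iodo equatorial, amino equatorial): E = 0.00 kcal/mol.
ΔG = 1.76 kcal/mol between the two chairs.
K = exp(ΔG/RT) with R = 1.987×10⁻³ kcal mol⁻¹ K⁻¹ and T = 317 K gives K ≈ 16.3.
Fraction in the lower-energy chair = K/(K+1) = 94.2%.

94.2%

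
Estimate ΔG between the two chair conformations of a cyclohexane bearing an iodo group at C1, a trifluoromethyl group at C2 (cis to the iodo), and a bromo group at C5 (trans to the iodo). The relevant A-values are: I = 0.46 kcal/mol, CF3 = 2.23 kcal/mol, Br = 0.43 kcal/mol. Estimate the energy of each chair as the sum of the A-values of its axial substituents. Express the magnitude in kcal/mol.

Chair I (iodo axial, trifluoromethyl equatorial, bromo equatorial): E = 0.46 kcal/mol.
Chair II (iodo equatorial, trifluoromethyl axial, bromo axial): E = 2.66 kcal/mol.
ΔE = 2.66 − 0.46 = 2.20 kcal/mol; chair I is more stable.

2.20 kcal/mol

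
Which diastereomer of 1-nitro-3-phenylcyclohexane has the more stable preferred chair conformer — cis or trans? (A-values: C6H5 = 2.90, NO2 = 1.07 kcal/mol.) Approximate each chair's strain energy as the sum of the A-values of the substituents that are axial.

At 1,3 positions (parity same): cis → (e,e or a,a); trans → (a,e or e,a).
Best chair for cis: E = 0.00 kcal/mol; best chair for trans: E = 1.07 kcal/mol.
The cis isomer is lower by 1.07 kcal/mol.

cis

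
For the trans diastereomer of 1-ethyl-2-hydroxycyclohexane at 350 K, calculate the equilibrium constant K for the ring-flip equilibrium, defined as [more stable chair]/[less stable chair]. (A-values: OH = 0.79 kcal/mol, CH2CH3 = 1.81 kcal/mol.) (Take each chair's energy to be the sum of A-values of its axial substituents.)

K ≈ 42.0

C1 and C2 have opposite parity, so for the trans isomer the two substituents are e,e in one chair and a,a in the other.
Chair I (hydroxyl axial, ethyl axial): E = 2.60 kcal/mol; chair II (hydroxyl equatorial, ethyl equatorial): E = 0.00 kcal/mol.
ΔG = 2.60 kcal/mol between the two chairs.
K = exp(ΔG/RT) with R = 1.987×10⁻³ kcal mol⁻¹ K⁻¹ and T = 350 K gives K ≈ 42.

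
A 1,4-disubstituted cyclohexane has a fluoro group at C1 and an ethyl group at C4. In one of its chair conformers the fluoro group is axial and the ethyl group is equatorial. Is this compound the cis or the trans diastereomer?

C1 and C4 have opposite parity, so their axial bonds point in opposite directions.
With opposite-parity carbons, two substituents on the same face are one axial and one equatorial; opposite faces give both axial or both equatorial.
Here the groups are axial/equatorial → same face → cis.

cis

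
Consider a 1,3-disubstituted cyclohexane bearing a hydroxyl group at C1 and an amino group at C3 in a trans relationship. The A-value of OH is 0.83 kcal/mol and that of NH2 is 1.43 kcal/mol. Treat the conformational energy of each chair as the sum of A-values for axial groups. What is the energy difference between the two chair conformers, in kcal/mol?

0.60 kcal/mol

C1 and C3 have the same parity, so for the trans isomer the two substituents are one axial and one equatorial in each chair.
Chair I (hydroxyl axial, amino equatorial): E = 0.83 kcal/mol.
Chair II (hydroxyl equatorial, amino axial): E = 1.43 kcal/mol.
ΔE = 1.43 − 0.83 = 0.60 kcal/mol; chair I is more stable.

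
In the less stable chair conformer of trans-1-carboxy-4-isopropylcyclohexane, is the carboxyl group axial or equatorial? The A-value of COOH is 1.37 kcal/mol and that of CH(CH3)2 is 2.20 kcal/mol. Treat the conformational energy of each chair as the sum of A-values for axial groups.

C1 and C4 have opposite parity, so for the trans isomer the two substituents are e,e in one chair and a,a in the other.
Chair I (carboxyl axial, isopropyl axial): E = 3.57 kcal/mol.
Chair II (carboxyl equatorial, isopropyl equatorial): E = 0.00 kcal/mol.
Chair I is the less stable (higher-energy) conformer, and in that chair the carboxyl group is axial.

axial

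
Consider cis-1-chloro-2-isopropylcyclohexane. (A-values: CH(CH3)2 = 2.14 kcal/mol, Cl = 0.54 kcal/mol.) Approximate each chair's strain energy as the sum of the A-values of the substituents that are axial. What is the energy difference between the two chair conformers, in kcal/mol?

1.60 kcal/mol

C1 and C2 have opposite parity, so for the cis isomer the two substituents are one axial and one equatorial in each chair.
Chair I (isopropyl axial, chloro equatorial): E = 2.14 kcal/mol.
Chair II (isopropyl equatorial, chloro axial): E = 0.54 kcal/mol.
ΔE = 2.14 − 0.54 = 1.60 kcal/mol; chair II is more stable.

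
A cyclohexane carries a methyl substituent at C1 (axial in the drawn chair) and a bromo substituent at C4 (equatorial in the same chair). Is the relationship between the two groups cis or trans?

C1 and C4 have opposite parity, so their axial bonds point in opposite directions.
With opposite-parity carbons, two substituents on the same face are one axial and one equatorial; opposite faces give both axial or both equatorial.
Here the groups are axial/equatorial → same face → cis.

cis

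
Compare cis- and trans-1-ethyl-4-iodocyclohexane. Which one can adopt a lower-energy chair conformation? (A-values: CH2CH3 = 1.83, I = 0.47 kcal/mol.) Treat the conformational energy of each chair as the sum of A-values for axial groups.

trans

At 1,4 positions (parity opposite): cis → (a,e or e,a); trans → (e,e or a,a).
Best chair for cis: E = 0.47 kcal/mol; best chair for trans: E = 0.00 kcal/mol.
The trans isomer is lower by 0.47 kcal/mol.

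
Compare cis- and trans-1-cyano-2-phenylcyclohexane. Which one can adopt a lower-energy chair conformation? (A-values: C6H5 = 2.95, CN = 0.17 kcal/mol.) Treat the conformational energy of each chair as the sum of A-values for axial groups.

At 1,2 positions (parity opposite): cis → (a,e or e,a); trans → (e,e or a,a).
Best chair for cis: E = 0.17 kcal/mol; best chair for trans: E = 0.00 kcal/mol.
The trans isomer is lower by 0.17 kcal/mol.

trans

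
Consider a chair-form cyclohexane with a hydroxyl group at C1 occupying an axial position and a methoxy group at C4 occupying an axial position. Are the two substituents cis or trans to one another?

trans

C1 and C4 have opposite parity, so their axial bonds point in opposite directions.
With opposite-parity carbons, two substituents on the same face are one axial and one equatorial; opposite faces give both axial or both equatorial.
Here the groups are axial/axial → opposite face → trans.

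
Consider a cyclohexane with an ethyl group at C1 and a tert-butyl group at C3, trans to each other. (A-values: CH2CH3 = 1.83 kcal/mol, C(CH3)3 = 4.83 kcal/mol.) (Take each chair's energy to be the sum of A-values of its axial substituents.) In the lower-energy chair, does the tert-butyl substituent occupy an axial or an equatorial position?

equatorial

C1 and C3 have the same parity, so for the trans isomer the two substituents are one axial and one equatorial in each chair.
Chair I (ethyl axial, tert-butyl equatorial): E = 1.83 kcal/mol.
Chair II (ethyl equatorial, tert-butyl axial): E = 4.83 kcal/mol.
Chair I is the more stable (lower-energy) conformer, and in that chair the tert-butyl group is equatorial.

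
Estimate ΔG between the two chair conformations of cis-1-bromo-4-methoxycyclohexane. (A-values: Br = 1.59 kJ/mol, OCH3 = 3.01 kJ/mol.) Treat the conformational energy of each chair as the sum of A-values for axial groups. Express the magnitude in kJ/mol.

C1 and C4 have opposite parity, so for the cis isomer the two substituents are one axial and one equatorial in each chair.
Chair I (bromo axial, methoxy equatorial): E = 1.59 kJ/mol.
Chair II (bromo equatorial, methoxy axial): E = 3.01 kJ/mol.
ΔE = 3.01 − 1.59 = 1.42 kJ/mol; chair I is more stable.

1.42 kJ/mol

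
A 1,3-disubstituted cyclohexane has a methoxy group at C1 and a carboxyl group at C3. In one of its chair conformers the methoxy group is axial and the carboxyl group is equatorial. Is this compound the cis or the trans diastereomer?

C1 and C3 have the same parity, so their axial bonds point in the same direction.
With same-parity carbons, two substituents on the same face are both axial or both equatorial; opposite faces give one of each.
Here the groups are axial/equatorial → opposite face → trans.

trans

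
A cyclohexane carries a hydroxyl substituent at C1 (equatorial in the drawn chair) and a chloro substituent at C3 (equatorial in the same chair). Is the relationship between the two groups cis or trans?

cis

C1 and C3 have the same parity, so their axial bonds point in the same direction.
With same-parity carbons, two substituents on the same face are both axial or both equatorial; opposite faces give one of each.
Here the groups are equatorial/equatorial → same face → cis.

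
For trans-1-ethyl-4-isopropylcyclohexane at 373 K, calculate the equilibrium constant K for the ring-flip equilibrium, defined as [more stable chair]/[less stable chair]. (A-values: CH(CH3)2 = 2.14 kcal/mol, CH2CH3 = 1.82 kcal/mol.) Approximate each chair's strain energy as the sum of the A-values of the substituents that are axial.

C1 and C4 have opposite parity, so for the trans isomer the two substituents are e,e in one chair and a,a in the other.
Chair I (isopropyl axial, ethyl axial): E = 3.96 kcal/mol; chair II (isopropyl equatorial, ethyl equatorial): E = 0.00 kcal/mol.
ΔG = 3.96 kcal/mol between the two chairs.
K = exp(ΔG/RT) with R = 1.987×10⁻³ kcal mol⁻¹ K⁻¹ and T = 373 K gives K ≈ 209.

K ≈ 209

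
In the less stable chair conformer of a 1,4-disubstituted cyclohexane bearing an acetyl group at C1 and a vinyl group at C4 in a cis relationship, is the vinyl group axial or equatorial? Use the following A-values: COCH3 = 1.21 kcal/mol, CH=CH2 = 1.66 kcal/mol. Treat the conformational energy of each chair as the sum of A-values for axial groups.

C1 and C4 have opposite parity, so for the cis isomer the two substituents are one axial and one equatorial in each chair.
Chair I (acetyl axial, vinyl equatorial): E = 1.21 kcal/mol.
Chair II (acetyl equatorial, vinyl axial): E = 1.66 kcal/mol.
Chair II is the less stable (higher-energy) conformer, and in that chair the vinyl group is axial.

axial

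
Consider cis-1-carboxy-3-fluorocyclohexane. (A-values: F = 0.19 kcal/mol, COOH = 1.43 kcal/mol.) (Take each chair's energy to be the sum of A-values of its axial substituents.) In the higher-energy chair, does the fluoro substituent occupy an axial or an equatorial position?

axial

C1 and C3 have the same parity, so for the cis isomer the two substituents are e,e in one chair and a,a in the other.
Chair I (fluoro axial, carboxyl axial): E = 1.62 kcal/mol.
Chair II (fluoro equatorial, carboxyl equatorial): E = 0.00 kcal/mol.
Chair I is the less stable (higher-energy) conformer, and in that chair the fluoro group is axial.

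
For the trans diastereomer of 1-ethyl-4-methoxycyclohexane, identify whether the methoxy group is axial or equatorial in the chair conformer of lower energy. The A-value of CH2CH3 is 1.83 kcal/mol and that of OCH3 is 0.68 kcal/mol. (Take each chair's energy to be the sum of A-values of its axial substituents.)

C1 and C4 have opposite parity, so for the trans isomer the two substituents are e,e in one chair and a,a in the other.
Chair I (ethyl axial, methoxy axial): E = 2.51 kcal/mol.
Chair II (ethyl equatorial, methoxy equatorial): E = 0.00 kcal/mol.
Chair II is the more stable (lower-energy) conformer, and in that chair the methoxy group is equatorial.

equatorial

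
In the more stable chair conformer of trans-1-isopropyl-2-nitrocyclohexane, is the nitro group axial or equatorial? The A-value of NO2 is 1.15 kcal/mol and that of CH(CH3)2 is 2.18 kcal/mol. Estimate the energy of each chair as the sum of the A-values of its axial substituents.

C1 and C2 have opposite parity, so for the trans isomer the two substituents are e,e in one chair and a,a in the other.
Chair I (nitro axial, isopropyl axial): E = 3.33 kcal/mol.
Chair II (nitro equatorial, isopropyl equatorial): E = 0.00 kcal/mol.
Chair II is the more stable (lower-energy) conformer, and in that chair the nitro group is equatorial.

equatorial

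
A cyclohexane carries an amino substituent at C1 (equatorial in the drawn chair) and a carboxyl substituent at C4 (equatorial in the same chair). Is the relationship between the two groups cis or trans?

trans

C1 and C4 have opposite parity, so their axial bonds point in opposite directions.
With opposite-parity carbons, two substituents on the same face are one axial and one equatorial; opposite faces give both axial or both equatorial.
Here the groups are equatorial/equatorial → opposite face → trans.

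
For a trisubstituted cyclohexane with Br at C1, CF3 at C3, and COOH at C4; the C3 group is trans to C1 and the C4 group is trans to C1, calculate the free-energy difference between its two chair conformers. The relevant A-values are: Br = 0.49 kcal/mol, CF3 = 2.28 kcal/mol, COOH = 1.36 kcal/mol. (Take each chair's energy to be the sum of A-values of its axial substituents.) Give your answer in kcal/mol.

Chair I (bromo axial, trifluoromethyl equatorial, carboxyl axial): E = 1.85 kcal/mol.
Chair II (bromo equatorial, trifluoromethyl axial, carboxyl equatorial): E = 2.28 kcal/mol.
ΔE = 2.28 − 1.85 = 0.43 kcal/mol; chair I is more stable.

0.43 kcal/mol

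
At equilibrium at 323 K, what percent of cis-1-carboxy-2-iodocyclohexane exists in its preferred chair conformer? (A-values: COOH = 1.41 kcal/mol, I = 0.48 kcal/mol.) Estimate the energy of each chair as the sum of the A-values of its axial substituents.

81.0%

C1 and C2 have opposite parity, so for the cis isomer the two substituents are one axial and one equatorial in each chair.
Chair I (carboxyl axial, iodo equatorial): E = 1.41 kcal/mol; chair II (carboxyl equatorial, iodo axial): E = 0.48 kcal/mol.
ΔG = 0.93 kcal/mol between the two chairs.
K = exp(ΔG/RT) with R = 1.987×10⁻³ kcal mol⁻¹ K⁻¹ and T = 323 K gives K ≈ 4.26.
Fraction in the lower-energy chair = K/(K+1) = 81.0%.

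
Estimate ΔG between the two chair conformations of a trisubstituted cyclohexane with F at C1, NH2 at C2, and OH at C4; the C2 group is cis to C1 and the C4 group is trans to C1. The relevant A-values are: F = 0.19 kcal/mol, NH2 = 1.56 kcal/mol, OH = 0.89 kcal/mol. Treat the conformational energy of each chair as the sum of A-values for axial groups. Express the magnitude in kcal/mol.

0.48 kcal/mol

Chair I (fluoro axial, amino equatorial, hydroxyl axial): E = 1.08 kcal/mol.
Chair II (fluoro equatorial, amino axial, hydroxyl equatorial): E = 1.56 kcal/mol.
ΔE = 1.56 − 1.08 = 0.48 kcal/mol; chair I is more stable.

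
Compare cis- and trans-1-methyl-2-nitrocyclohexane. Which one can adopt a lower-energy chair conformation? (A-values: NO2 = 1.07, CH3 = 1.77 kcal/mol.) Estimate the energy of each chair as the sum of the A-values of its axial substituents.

trans

At 1,2 positions (parity opposite): cis → (a,e or e,a); trans → (e,e or a,a).
Best chair for cis: E = 1.07 kcal/mol; best chair for trans: E = 0.00 kcal/mol.
The trans isomer is lower by 1.07 kcal/mol.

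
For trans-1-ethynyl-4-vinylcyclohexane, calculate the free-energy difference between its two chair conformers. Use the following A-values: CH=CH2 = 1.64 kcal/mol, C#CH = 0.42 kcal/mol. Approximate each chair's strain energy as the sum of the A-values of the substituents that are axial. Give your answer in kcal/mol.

2.06 kcal/mol

C1 and C4 have opposite parity, so for the trans isomer the two substituents are e,e in one chair and a,a in the other.
Chair I (vinyl axial, ethynyl axial): E = 2.06 kcal/mol.
Chair II (vinyl equatorial, ethynyl equatorial): E = 0.00 kcal/mol.
ΔE = 2.06 − 0.00 = 2.06 kcal/mol; chair II is more stable.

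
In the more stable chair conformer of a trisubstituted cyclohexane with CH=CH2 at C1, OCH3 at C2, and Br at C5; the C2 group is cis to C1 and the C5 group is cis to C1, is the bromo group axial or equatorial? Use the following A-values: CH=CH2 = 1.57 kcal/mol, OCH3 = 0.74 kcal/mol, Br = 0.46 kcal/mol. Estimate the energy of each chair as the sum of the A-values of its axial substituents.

equatorial

Chair I (vinyl axial, methoxy equatorial, bromo axial): E = 2.03 kcal/mol.
Chair II (vinyl equatorial, methoxy axial, bromo equatorial): E = 0.74 kcal/mol.
Chair II is the more stable (lower-energy) conformer, and in that chair the bromo group is equatorial.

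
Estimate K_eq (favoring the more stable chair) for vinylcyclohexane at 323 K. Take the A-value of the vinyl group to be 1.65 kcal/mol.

One chair has the vinyl group axial (E = 1.65 kcal/mol) and the other has it equatorial (E = 0).
ΔG = 1.65 kcal/mol between the two chairs.
K = exp(ΔG/RT) with R = 1.987×10⁻³ kcal mol⁻¹ K⁻¹ and T = 323 K gives K ≈ 13.1.

K ≈ 13.1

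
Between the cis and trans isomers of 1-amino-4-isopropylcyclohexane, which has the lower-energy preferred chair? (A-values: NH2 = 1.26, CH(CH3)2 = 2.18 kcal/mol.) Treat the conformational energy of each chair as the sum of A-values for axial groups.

trans

At 1,4 positions (parity opposite): cis → (a,e or e,a); trans → (e,e or a,a).
Best chair for cis: E = 1.26 kcal/mol; best chair for trans: E = 0.00 kcal/mol.
The trans isomer is lower by 1.26 kcal/mol.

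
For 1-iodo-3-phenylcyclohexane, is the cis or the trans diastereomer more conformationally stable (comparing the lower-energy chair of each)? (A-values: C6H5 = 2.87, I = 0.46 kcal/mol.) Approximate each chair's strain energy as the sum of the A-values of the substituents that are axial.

cis

At 1,3 positions (parity same): cis → (e,e or a,a); trans → (a,e or e,a).
Best chair for cis: E = 0.00 kcal/mol; best chair for trans: E = 0.46 kcal/mol.
The cis isomer is lower by 0.46 kcal/mol.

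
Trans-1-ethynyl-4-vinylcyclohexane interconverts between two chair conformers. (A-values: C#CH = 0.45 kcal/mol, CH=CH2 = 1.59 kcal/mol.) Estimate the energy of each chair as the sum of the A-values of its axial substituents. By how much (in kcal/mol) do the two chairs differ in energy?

C1 and C4 have opposite parity, so for the trans isomer the two substituents are e,e in one chair and a,a in the other.
Chair I (ethynyl axial, vinyl axial): E = 2.04 kcal/mol.
Chair II (ethynyl equatorial, vinyl equatorial): E = 0.00 kcal/mol.
ΔE = 2.04 − 0.00 = 2.04 kcal/mol; chair II is more stable.

2.04 kcal/mol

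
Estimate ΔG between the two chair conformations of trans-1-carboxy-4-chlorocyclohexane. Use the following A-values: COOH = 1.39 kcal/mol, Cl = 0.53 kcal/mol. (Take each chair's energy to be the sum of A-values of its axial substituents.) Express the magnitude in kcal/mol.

C1 and C4 have opposite parity, so for the trans isomer the two substituents are e,e in one chair and a,a in the other.
Chair I (carboxyl axial, chloro axial): E = 1.92 kcal/mol.
Chair II (carboxyl equatorial, chloro equatorial): E = 0.00 kcal/mol.
ΔE = 1.92 − 0.00 = 1.92 kcal/mol; chair II is more stable.

1.92 kcal/mol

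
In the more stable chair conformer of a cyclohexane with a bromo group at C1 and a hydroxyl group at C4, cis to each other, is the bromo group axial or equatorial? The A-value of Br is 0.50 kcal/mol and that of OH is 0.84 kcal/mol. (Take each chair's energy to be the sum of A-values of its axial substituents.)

C1 and C4 have opposite parity, so for the cis isomer the two substituents are one axial and one equatorial in each chair.
Chair I (bromo axial, hydroxyl equatorial): E = 0.50 kcal/mol.
Chair II (bromo equatorial, hydroxyl axial): E = 0.84 kcal/mol.
Chair I is the more stable (lower-energy) conformer, and in that chair the bromo group is axial.

axial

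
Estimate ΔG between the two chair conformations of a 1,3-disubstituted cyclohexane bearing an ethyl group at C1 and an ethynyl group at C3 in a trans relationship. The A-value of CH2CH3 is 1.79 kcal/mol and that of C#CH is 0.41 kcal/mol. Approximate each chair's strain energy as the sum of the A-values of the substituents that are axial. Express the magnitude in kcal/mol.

C1 and C3 have the same parity, so for the trans isomer the two substituents are one axial and one equatorial in each chair.
Chair I (ethyl axial, ethynyl equatorial): E = 1.79 kcal/mol.
Chair II (ethyl equatorial, ethynyl axial): E = 0.41 kcal/mol.
ΔE = 1.79 − 0.41 = 1.38 kcal/mol; chair II is more stable.

1.38 kcal/mol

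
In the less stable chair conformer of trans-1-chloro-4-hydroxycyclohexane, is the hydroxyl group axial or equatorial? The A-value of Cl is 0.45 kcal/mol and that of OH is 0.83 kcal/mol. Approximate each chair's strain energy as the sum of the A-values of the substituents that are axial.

C1 and C4 have opposite parity, so for the trans isomer the two substituents are e,e in one chair and a,a in the other.
Chair I (chloro axial, hydroxyl axial): E = 1.28 kcal/mol.
Chair II (chloro equatorial, hydroxyl equatorial): E = 0.00 kcal/mol.
Chair I is the less stable (higher-energy) conformer, and in that chair the hydroxyl group is axial.

axial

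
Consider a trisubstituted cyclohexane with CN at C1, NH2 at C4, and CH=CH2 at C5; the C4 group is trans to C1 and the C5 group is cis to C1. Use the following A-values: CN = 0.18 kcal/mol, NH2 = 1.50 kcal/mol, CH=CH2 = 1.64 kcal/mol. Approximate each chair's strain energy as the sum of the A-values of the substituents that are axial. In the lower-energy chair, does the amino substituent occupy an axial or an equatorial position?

equatorial

Chair I (cyano axial, amino axial, vinyl axial): E = 3.32 kcal/mol.
Chair II (cyano equatorial, amino equatorial, vinyl equatorial): E = 0.00 kcal/mol.
Chair II is the more stable (lower-energy) conformer, and in that chair the amino group is equatorial.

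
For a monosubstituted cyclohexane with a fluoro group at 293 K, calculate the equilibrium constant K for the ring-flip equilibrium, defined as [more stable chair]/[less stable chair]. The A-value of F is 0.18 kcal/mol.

One chair has the fluoro group axial (E = 0.18 kcal/mol) and the other has it equatorial (E = 0).
ΔG = 0.18 kcal/mol between the two chairs.
K = exp(ΔG/RT) with R = 1.987×10⁻³ kcal mol⁻¹ K⁻¹ and T = 293 K gives K ≈ 1.36.

K ≈ 1.36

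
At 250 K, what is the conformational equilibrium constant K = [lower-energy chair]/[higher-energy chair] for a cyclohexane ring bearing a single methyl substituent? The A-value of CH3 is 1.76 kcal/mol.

K ≈ 34.6

One chair has the methyl group axial (E = 1.76 kcal/mol) and the other has it equatorial (E = 0).
ΔG = 1.76 kcal/mol between the two chairs.
K = exp(ΔG/RT) with R = 1.987×10⁻³ kcal mol⁻¹ K⁻¹ and T = 250 K gives K ≈ 34.6.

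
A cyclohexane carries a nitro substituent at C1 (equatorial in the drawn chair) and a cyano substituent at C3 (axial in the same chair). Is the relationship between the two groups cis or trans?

trans

C1 and C3 have the same parity, so their axial bonds point in the same direction.
With same-parity carbons, two substituents on the same face are both axial or both equatorial; opposite faces give one of each.
Here the groups are equatorial/axial → opposite face → trans.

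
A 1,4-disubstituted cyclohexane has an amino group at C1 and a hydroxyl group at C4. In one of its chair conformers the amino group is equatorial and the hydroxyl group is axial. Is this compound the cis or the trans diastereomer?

cis

C1 and C4 have opposite parity, so their axial bonds point in opposite directions.
With opposite-parity carbons, two substituents on the same face are one axial and one equatorial; opposite faces give both axial or both equatorial.
Here the groups are equatorial/axial → same face → cis.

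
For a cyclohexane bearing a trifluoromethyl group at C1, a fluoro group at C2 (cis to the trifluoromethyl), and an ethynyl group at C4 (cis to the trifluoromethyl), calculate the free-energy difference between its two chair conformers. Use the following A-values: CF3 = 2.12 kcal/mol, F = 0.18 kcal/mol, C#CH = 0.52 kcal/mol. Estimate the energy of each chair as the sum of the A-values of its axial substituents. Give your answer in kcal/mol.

Chair I (trifluoromethyl axial, fluoro equatorial, ethynyl equatorial): E = 2.12 kcal/mol.
Chair II (trifluoromethyl equatorial, fluoro axial, ethynyl axial): E = 0.70 kcal/mol.
ΔE = 2.12 − 0.70 = 1.42 kcal/mol; chair II is more stable.

1.42 kcal/mol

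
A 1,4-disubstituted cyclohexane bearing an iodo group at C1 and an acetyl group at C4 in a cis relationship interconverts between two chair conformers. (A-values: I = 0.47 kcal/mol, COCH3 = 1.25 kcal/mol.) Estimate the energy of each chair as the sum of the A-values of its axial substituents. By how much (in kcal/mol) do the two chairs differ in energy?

C1 and C4 have opposite parity, so for the cis isomer the two substituents are one axial and one equatorial in each chair.
Chair I (iodo axial, acetyl equatorial): E = 0.47 kcal/mol.
Chair II (iodo equatorial, acetyl axial): E = 1.25 kcal/mol.
ΔE = 1.25 − 0.47 = 0.78 kcal/mol; chair I is more stable.

0.78 kcal/mol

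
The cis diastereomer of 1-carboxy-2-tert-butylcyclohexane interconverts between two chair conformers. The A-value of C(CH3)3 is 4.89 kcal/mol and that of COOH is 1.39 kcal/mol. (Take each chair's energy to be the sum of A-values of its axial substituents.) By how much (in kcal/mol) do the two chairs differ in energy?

C1 and C2 have opposite parity, so for the cis isomer the two substituents are one axial and one equatorial in each chair.
Chair I (tert-butyl axial, carboxyl equatorial): E = 4.89 kcal/mol.
Chair II (tert-butyl equatorial, carboxyl axial): E = 1.39 kcal/mol.
ΔE = 4.89 − 1.39 = 3.50 kcal/mol; chair II is more stable.

3.50 kcal/mol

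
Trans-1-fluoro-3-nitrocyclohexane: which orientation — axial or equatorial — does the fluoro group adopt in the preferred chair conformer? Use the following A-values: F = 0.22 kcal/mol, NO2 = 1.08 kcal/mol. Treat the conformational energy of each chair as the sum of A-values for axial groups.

C1 and C3 have the same parity, so for the trans isomer the two substituents are one axial and one equatorial in each chair.
Chair I (fluoro axial, nitro equatorial): E = 0.22 kcal/mol.
Chair II (fluoro equatorial, nitro axial): E = 1.08 kcal/mol.
Chair I is the more stable (lower-energy) conformer, and in that chair the fluoro group is axial.

axial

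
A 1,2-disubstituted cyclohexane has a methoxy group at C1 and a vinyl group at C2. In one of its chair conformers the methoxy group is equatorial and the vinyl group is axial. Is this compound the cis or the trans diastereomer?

cis

C1 and C2 have opposite parity, so their axial bonds point in opposite directions.
With opposite-parity carbons, two substituents on the same face are one axial and one equatorial; opposite faces give both axial or both equatorial.
Here the groups are equatorial/axial → same face → cis.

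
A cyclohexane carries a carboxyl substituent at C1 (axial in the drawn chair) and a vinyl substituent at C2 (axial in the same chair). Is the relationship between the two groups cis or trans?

C1 and C2 have opposite parity, so their axial bonds point in opposite directions.
With opposite-parity carbons, two substituents on the same face are one axial and one equatorial; opposite faces give both axial or both equatorial.
Here the groups are axial/axial → opposite face → trans.

trans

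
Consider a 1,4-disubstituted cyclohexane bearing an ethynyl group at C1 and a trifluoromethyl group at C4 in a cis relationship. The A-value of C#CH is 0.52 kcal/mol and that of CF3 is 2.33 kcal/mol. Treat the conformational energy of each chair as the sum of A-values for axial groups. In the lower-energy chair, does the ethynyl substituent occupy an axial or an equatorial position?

axial

C1 and C4 have opposite parity, so for the cis isomer the two substituents are one axial and one equatorial in each chair.
Chair I (ethynyl axial, trifluoromethyl equatorial): E = 0.52 kcal/mol.
Chair II (ethynyl equatorial, trifluoromethyl axial): E = 2.33 kcal/mol.
Chair I is the more stable (lower-energy) conformer, and in that chair the ethynyl group is axial.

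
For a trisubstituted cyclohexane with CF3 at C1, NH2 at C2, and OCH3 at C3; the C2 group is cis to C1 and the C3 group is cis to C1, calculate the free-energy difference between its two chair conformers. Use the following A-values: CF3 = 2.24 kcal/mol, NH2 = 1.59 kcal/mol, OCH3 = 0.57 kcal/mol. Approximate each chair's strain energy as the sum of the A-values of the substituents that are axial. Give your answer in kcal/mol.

1.22 kcal/mol

Chair I (trifluoromethyl axial, amino equatorial, methoxy axial): E = 2.81 kcal/mol.
Chair II (trifluoromethyl equatorial, amino axial, methoxy equatorial): E = 1.59 kcal/mol.
ΔE = 2.81 − 1.59 = 1.22 kcal/mol; chair II is more stable.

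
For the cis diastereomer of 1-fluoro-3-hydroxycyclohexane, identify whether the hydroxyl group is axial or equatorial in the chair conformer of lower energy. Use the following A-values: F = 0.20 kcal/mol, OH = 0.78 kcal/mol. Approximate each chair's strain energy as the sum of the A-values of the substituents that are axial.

equatorial

C1 and C3 have the same parity, so for the cis isomer the two substituents are e,e in one chair and a,a in the other.
Chair I (fluoro axial, hydroxyl axial): E = 0.98 kcal/mol.
Chair II (fluoro equatorial, hydroxyl equatorial): E = 0.00 kcal/mol.
Chair II is the more stable (lower-energy) conformer, and in that chair the hydroxyl group is equatorial.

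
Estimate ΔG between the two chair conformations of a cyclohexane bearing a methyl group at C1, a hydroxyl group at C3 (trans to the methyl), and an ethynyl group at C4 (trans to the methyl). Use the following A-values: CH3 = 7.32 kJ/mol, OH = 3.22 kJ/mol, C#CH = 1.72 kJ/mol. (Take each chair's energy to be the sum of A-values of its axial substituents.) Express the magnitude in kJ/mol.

5.82 kJ/mol

Chair I (methyl axial, hydroxyl equatorial, ethynyl axial): E = 9.04 kJ/mol.
Chair II (methyl equatorial, hydroxyl axial, ethynyl equatorial): E = 3.22 kJ/mol.
ΔE = 9.04 − 3.22 = 5.82 kJ/mol; chair II is more stable.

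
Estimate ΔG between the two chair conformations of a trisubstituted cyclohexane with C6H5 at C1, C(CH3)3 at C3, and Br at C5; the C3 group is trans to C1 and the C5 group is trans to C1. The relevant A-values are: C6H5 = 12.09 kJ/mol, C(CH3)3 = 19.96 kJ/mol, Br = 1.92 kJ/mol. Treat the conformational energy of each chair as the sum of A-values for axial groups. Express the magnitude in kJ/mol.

9.79 kJ/mol

Chair I (phenyl axial, tert-butyl equatorial, bromo equatorial): E = 12.09 kJ/mol.
Chair II (phenyl equatorial, tert-butyl axial, bromo axial): E = 21.88 kJ/mol.
ΔE = 21.88 − 12.09 = 9.79 kJ/mol; chair I is more stable.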